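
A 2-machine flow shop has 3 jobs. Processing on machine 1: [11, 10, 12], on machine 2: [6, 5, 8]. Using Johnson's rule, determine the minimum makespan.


Apply Johnson's rule:
  Group 1 (a <= b): []
  Group 2 (a > b): [(3, 12, 8), (1, 11, 6), (2, 10, 5)]
Optimal job order: [3, 1, 2]
Schedule:
  Job 3: M1 done at 12, M2 done at 20
  Job 1: M1 done at 23, M2 done at 29
  Job 2: M1 done at 33, M2 done at 38
Makespan = 38

38


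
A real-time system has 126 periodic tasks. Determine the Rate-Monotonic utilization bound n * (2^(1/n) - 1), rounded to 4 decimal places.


Compute 2^(1/126) = 1.0055163273
Subtract 1: 1.0055163273 - 1 = 0.0055163273
Multiply by n: 126 * 0.0055163273 = 0.6950572398
Round to 4 dp: 0.6951

0.6951


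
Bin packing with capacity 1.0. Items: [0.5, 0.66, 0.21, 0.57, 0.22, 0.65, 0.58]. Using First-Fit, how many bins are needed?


Place items sequentially using First-Fit:
  Item 0.5 -> new Bin 1
  Item 0.66 -> new Bin 2
  Item 0.21 -> Bin 1 (now 0.71)
  Item 0.57 -> new Bin 3
  Item 0.22 -> Bin 1 (now 0.93)
  Item 0.65 -> new Bin 4
  Item 0.58 -> new Bin 5
Total bins used = 5

5


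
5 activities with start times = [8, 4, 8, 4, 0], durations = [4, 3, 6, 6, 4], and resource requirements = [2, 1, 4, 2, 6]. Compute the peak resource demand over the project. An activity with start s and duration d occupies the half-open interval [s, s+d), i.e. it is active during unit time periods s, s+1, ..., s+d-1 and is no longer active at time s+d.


Each activity i is active on [start_i, start_i + duration_i).
Compute total resource usage per time slot:
  t=0: active resources = [6], total = 6
  t=1: active resources = [6], total = 6
  t=2: active resources = [6], total = 6
  t=3: active resources = [6], total = 6
  t=4: active resources = [1, 2], total = 3
  t=5: active resources = [1, 2], total = 3
  t=6: active resources = [1, 2], total = 3
  t=7: active resources = [2], total = 2
  t=8: active resources = [2, 4, 2], total = 8
  t=9: active resources = [2, 4, 2], total = 8
  t=10: active resources = [2, 4], total = 6
  t=11: active resources = [2, 4], total = 6
  t=12: active resources = [4], total = 4
  t=13: active resources = [4], total = 4
Peak resource demand = 8

8


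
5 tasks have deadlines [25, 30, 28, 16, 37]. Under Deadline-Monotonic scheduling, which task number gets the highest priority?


Sort tasks by relative deadline (ascending):
  Task 4: deadline = 16
  Task 1: deadline = 25
  Task 3: deadline = 28
  Task 2: deadline = 30
  Task 5: deadline = 37
Priority order (highest first): [4, 1, 3, 2, 5]
Highest priority task = 4

4


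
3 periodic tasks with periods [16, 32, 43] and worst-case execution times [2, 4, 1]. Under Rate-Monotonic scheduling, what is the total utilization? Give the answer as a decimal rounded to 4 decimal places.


Compute individual utilizations (exact fractions):
  Task 1: C/T = 2/16 = 1/8 (approx. 0.125)
  Task 2: C/T = 4/32 = 1/8 (approx. 0.125)
  Task 3: C/T = 1/43 (approx. 0.0233)
Total utilization U = 1/8 + 1/8 + 1/43 = 47/172
Rounded to 4 decimal places: U = 0.2733
RM (Liu & Layland) bound for 3 tasks = 0.779763; compare with U = 47/172 (approx. 0.273256)
U <= bound, so schedulable by RM sufficient condition.

0.2733


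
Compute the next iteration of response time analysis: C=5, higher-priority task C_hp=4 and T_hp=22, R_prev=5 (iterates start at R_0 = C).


R_next = C + ceil(R_prev / T_hp) * C_hp
ceil(5 / 22) = ceil(0.2273) = 1
Interference = 1 * 4 = 4
R_next = 5 + 4 = 9

9


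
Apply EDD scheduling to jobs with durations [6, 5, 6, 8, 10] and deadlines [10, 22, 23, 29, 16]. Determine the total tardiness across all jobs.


Sort by due date (EDD order): [(6, 10), (10, 16), (5, 22), (6, 23), (8, 29)]
Compute completion times and tardiness:
  Job 1: p=6, d=10, C=6, tardiness=max(0,6-10)=0
  Job 2: p=10, d=16, C=16, tardiness=max(0,16-16)=0
  Job 3: p=5, d=22, C=21, tardiness=max(0,21-22)=0
  Job 4: p=6, d=23, C=27, tardiness=max(0,27-23)=4
  Job 5: p=8, d=29, C=35, tardiness=max(0,35-29)=6
Total tardiness = 10

10


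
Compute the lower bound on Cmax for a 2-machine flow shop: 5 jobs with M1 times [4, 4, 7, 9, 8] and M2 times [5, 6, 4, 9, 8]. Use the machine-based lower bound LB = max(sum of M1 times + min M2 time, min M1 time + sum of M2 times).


LB1 = sum(M1 times) + min(M2 times) = 32 + 4 = 36
LB2 = min(M1 times) + sum(M2 times) = 4 + 32 = 36
Lower bound = max(LB1, LB2) = max(36, 36) = 36

36


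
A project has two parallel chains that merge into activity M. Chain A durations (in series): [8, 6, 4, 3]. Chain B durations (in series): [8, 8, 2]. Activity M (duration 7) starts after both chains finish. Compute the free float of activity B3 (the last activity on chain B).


ES(B3) = sum of predecessors on chain B = 16
EF(B3) = ES + duration = 16 + 2 = 18
Successor of B3 is M. ES(M) = max(sum(A), sum(B)) = max(21, 18) = 21
Free float = ES(successor) - EF(current) = 21 - 18 = 3

3


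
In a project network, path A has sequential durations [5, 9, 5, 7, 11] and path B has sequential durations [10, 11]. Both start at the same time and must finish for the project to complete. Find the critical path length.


Path A total = 5 + 9 + 5 + 7 + 11 = 37
Path B total = 10 + 11 = 21
Critical path = longest path = max(37, 21) = 37

37


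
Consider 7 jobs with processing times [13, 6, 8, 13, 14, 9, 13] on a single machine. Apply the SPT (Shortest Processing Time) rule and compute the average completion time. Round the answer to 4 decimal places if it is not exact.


Sort jobs by processing time (SPT order): [6, 8, 9, 13, 13, 13, 14]
Compute completion times sequentially:
  Job 1: processing = 6, completes at 6
  Job 2: processing = 8, completes at 14
  Job 3: processing = 9, completes at 23
  Job 4: processing = 13, completes at 36
  Job 5: processing = 13, completes at 49
  Job 6: processing = 13, completes at 62
  Job 7: processing = 14, completes at 76
Sum of completion times = 266
Average completion time = 266/7 = 38.0

38.0


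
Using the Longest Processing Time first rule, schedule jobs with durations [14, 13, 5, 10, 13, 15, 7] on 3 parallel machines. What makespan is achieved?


Sort jobs in decreasing order (LPT): [15, 14, 13, 13, 10, 7, 5]
Assign each job to the least loaded machine:
  Machine 1: jobs [15, 7, 5], load = 27
  Machine 2: jobs [14, 10], load = 24
  Machine 3: jobs [13, 13], load = 26
Makespan = max load = 27

27


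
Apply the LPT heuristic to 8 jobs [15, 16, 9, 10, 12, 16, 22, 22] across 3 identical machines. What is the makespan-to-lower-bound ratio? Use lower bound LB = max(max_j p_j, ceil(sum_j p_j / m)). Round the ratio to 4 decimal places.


LPT order: [22, 22, 16, 16, 15, 12, 10, 9]
Machine loads after assignment: [37, 43, 42]
LPT makespan = 43
Lower bound = max(max_job, ceil(total/3)) = max(22, 41) = 41
Ratio = 43 / 41 = 1.0488

1.0488


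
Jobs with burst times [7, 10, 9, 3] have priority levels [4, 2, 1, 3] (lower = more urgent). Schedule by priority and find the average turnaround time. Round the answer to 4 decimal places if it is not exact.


Sort by priority (ascending = highest first):
Order: [(1, 9), (2, 10), (3, 3), (4, 7)]
Completion times:
  Priority 1, burst=9, C=9
  Priority 2, burst=10, C=19
  Priority 3, burst=3, C=22
  Priority 4, burst=7, C=29
Average turnaround = 79/4 = 19.75

19.75


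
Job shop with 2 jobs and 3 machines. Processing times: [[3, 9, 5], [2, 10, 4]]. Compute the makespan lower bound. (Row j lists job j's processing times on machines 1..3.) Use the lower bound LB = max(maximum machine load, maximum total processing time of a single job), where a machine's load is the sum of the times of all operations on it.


Machine loads:
  Machine 1: 3 + 2 = 5
  Machine 2: 9 + 10 = 19
  Machine 3: 5 + 4 = 9
Max machine load = 19
Job totals:
  Job 1: 17
  Job 2: 16
Max job total = 17
Lower bound = max(19, 17) = 19

19


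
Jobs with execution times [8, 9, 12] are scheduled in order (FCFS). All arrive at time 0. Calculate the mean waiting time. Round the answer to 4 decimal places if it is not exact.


FCFS order (as given): [8, 9, 12]
Waiting times:
  Job 1: wait = 0
  Job 2: wait = 8
  Job 3: wait = 17
Sum of waiting times = 25
Average waiting time = 25/3 = 8.3333

8.3333


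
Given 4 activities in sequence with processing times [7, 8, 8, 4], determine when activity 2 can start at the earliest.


Activity 2 starts after activities 1 through 1 complete.
Predecessor durations: [7]
ES = 7 = 7

7


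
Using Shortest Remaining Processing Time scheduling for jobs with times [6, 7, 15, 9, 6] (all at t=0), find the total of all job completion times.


Since all jobs arrive at t=0, SRPT equals SPT ordering.
SPT order: [6, 6, 7, 9, 15]
Completion times:
  Job 1: p=6, C=6
  Job 2: p=6, C=12
  Job 3: p=7, C=19
  Job 4: p=9, C=28
  Job 5: p=15, C=43
Total completion time = 6 + 12 + 19 + 28 + 43 = 108

108


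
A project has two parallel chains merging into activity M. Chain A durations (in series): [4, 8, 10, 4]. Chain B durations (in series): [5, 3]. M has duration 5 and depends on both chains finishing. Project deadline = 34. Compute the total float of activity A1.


Forward pass: ES(A1) = sum of predecessors on chain A = 0
EF = ES + duration = 0 + 4 = 4
Backward pass: LF(M) = deadline = 34; LS(M) = 34 - 5 = 29
LF(A1) = LS(M) - sum(successors on chain A) = 29 - 22 = 7
LS = LF - duration = 7 - 4 = 3
Total float = LS - ES = 3 - 0 = 3

3


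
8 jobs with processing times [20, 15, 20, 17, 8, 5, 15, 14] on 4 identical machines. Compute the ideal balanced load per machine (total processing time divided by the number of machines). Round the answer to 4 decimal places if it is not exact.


Total processing time = 20 + 15 + 20 + 17 + 8 + 5 + 15 + 14 = 114
Number of machines = 4
Ideal balanced load = 114 / 4 = 28.5

28.5


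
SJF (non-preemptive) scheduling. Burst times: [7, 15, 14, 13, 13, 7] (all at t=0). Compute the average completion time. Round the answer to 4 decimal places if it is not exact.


SJF order (ascending): [7, 7, 13, 13, 14, 15]
Completion times:
  Job 1: burst=7, C=7
  Job 2: burst=7, C=14
  Job 3: burst=13, C=27
  Job 4: burst=13, C=40
  Job 5: burst=14, C=54
  Job 6: burst=15, C=69
Average completion = 211/6 = 35.1667

35.1667


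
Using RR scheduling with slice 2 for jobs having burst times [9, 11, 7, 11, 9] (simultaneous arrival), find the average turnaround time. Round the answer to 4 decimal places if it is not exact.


Time quantum = 2
Execution trace:
  J1 runs 2 units, time = 2
  J2 runs 2 units, time = 4
  J3 runs 2 units, time = 6
  J4 runs 2 units, time = 8
  J5 runs 2 units, time = 10
  J1 runs 2 units, time = 12
  J2 runs 2 units, time = 14
  J3 runs 2 units, time = 16
  J4 runs 2 units, time = 18
  J5 runs 2 units, time = 20
  J1 runs 2 units, time = 22
  J2 runs 2 units, time = 24
  J3 runs 2 units, time = 26
  J4 runs 2 units, time = 28
  J5 runs 2 units, time = 30
  J1 runs 2 units, time = 32
  J2 runs 2 units, time = 34
  J3 runs 1 units, time = 35
  J4 runs 2 units, time = 37
  J5 runs 2 units, time = 39
  J1 runs 1 units, time = 40
  J2 runs 2 units, time = 42
  J4 runs 2 units, time = 44
  J5 runs 1 units, time = 45
  J2 runs 1 units, time = 46
  J4 runs 1 units, time = 47
Finish times: [40, 46, 35, 47, 45]
Average turnaround = 213/5 = 42.6

42.6


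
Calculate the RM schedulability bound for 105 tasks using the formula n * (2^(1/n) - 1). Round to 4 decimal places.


Compute 2^(1/105) = 1.0066232390
Subtract 1: 1.0066232390 - 1 = 0.0066232390
Multiply by n: 105 * 0.0066232390 = 0.6954400950
Round to 4 dp: 0.6954

0.6954


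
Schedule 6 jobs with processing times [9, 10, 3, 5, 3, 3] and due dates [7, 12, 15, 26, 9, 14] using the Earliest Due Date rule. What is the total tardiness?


Sort by due date (EDD order): [(9, 7), (3, 9), (10, 12), (3, 14), (3, 15), (5, 26)]
Compute completion times and tardiness:
  Job 1: p=9, d=7, C=9, tardiness=max(0,9-7)=2
  Job 2: p=3, d=9, C=12, tardiness=max(0,12-9)=3
  Job 3: p=10, d=12, C=22, tardiness=max(0,22-12)=10
  Job 4: p=3, d=14, C=25, tardiness=max(0,25-14)=11
  Job 5: p=3, d=15, C=28, tardiness=max(0,28-15)=13
  Job 6: p=5, d=26, C=33, tardiness=max(0,33-26)=7
Total tardiness = 46

46


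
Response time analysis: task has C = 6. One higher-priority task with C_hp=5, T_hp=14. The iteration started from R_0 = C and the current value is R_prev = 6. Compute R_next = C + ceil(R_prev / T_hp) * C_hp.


R_next = C + ceil(R_prev / T_hp) * C_hp
ceil(6 / 14) = ceil(0.4286) = 1
Interference = 1 * 5 = 5
R_next = 6 + 5 = 11

11


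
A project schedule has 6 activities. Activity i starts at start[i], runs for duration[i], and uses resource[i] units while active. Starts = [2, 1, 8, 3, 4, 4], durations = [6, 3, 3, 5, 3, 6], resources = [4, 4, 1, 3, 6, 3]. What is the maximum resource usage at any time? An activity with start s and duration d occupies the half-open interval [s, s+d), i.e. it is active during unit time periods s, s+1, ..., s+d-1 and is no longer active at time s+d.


Each activity i is active on [start_i, start_i + duration_i).
Compute total resource usage per time slot:
  t=0: active resources = [], total = 0
  t=1: active resources = [4], total = 4
  t=2: active resources = [4, 4], total = 8
  t=3: active resources = [4, 4, 3], total = 11
  t=4: active resources = [4, 3, 6, 3], total = 16
  t=5: active resources = [4, 3, 6, 3], total = 16
  t=6: active resources = [4, 3, 6, 3], total = 16
  t=7: active resources = [4, 3, 3], total = 10
  t=8: active resources = [1, 3], total = 4
  t=9: active resources = [1, 3], total = 4
  t=10: active resources = [1], total = 1
Peak resource demand = 16

16


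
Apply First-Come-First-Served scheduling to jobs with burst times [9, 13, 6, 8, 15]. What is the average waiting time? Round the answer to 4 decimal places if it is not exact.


FCFS order (as given): [9, 13, 6, 8, 15]
Waiting times:
  Job 1: wait = 0
  Job 2: wait = 9
  Job 3: wait = 22
  Job 4: wait = 28
  Job 5: wait = 36
Sum of waiting times = 95
Average waiting time = 95/5 = 19.0

19.0


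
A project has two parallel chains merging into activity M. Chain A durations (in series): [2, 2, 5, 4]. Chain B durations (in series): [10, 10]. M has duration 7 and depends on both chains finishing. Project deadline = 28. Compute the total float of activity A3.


Forward pass: ES(A3) = sum of predecessors on chain A = 4
EF = ES + duration = 4 + 5 = 9
Backward pass: LF(M) = deadline = 28; LS(M) = 28 - 7 = 21
LF(A3) = LS(M) - sum(successors on chain A) = 21 - 4 = 17
LS = LF - duration = 17 - 5 = 12
Total float = LS - ES = 12 - 4 = 8

8


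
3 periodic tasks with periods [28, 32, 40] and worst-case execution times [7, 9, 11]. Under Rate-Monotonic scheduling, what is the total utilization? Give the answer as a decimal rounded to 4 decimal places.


Compute individual utilizations (exact fractions):
  Task 1: C/T = 7/28 = 1/4 (approx. 0.25)
  Task 2: C/T = 9/32 (approx. 0.2813)
  Task 3: C/T = 11/40 (approx. 0.275)
Total utilization U = 1/4 + 9/32 + 11/40 = 129/160
Rounded to 4 decimal places: U = 0.8063
RM (Liu & Layland) bound for 3 tasks = 0.779763; compare with U = 129/160 (approx. 0.806250)
bound < U <= 1, so the RM sufficient condition is not met (inconclusive; an exact test such as response-time analysis is needed).

0.8063


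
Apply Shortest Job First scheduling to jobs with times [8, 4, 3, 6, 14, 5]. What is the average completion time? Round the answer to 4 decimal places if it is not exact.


SJF order (ascending): [3, 4, 5, 6, 8, 14]
Completion times:
  Job 1: burst=3, C=3
  Job 2: burst=4, C=7
  Job 3: burst=5, C=12
  Job 4: burst=6, C=18
  Job 5: burst=8, C=26
  Job 6: burst=14, C=40
Average completion = 106/6 = 17.6667

17.6667


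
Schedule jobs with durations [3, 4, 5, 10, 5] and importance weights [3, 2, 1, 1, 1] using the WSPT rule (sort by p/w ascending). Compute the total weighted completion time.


Compute p/w ratios and sort ascending (WSPT): [(3, 3), (4, 2), (5, 1), (5, 1), (10, 1)]
Compute weighted completion times:
  Job (p=3,w=3): C=3, w*C=3*3=9
  Job (p=4,w=2): C=7, w*C=2*7=14
  Job (p=5,w=1): C=12, w*C=1*12=12
  Job (p=5,w=1): C=17, w*C=1*17=17
  Job (p=10,w=1): C=27, w*C=1*27=27
Total weighted completion time = 79

79


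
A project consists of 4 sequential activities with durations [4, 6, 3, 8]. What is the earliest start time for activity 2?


Activity 2 starts after activities 1 through 1 complete.
Predecessor durations: [4]
ES = 4 = 4

4


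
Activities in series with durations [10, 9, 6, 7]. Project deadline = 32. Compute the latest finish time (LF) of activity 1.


LF(activity 1) = deadline - sum of successor durations
Successors: activities 2 through 4 with durations [9, 6, 7]
Sum of successor durations = 22
LF = 32 - 22 = 10

10


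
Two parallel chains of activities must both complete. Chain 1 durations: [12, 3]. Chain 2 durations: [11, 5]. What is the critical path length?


Path A total = 12 + 3 = 15
Path B total = 11 + 5 = 16
Critical path = longest path = max(15, 16) = 16

16


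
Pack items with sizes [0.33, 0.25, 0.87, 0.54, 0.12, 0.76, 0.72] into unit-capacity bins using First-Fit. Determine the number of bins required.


Place items sequentially using First-Fit:
  Item 0.33 -> new Bin 1
  Item 0.25 -> Bin 1 (now 0.58)
  Item 0.87 -> new Bin 2
  Item 0.54 -> new Bin 3
  Item 0.12 -> Bin 1 (now 0.7)
  Item 0.76 -> new Bin 4
  Item 0.72 -> new Bin 5
Total bins used = 5

5


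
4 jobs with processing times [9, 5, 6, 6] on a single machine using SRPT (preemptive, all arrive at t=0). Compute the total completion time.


Since all jobs arrive at t=0, SRPT equals SPT ordering.
SPT order: [5, 6, 6, 9]
Completion times:
  Job 1: p=5, C=5
  Job 2: p=6, C=11
  Job 3: p=6, C=17
  Job 4: p=9, C=26
Total completion time = 5 + 11 + 17 + 26 = 59

59


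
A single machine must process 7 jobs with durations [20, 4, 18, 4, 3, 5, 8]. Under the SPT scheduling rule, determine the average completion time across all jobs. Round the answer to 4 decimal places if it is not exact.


Sort jobs by processing time (SPT order): [3, 4, 4, 5, 8, 18, 20]
Compute completion times sequentially:
  Job 1: processing = 3, completes at 3
  Job 2: processing = 4, completes at 7
  Job 3: processing = 4, completes at 11
  Job 4: processing = 5, completes at 16
  Job 5: processing = 8, completes at 24
  Job 6: processing = 18, completes at 42
  Job 7: processing = 20, completes at 62
Sum of completion times = 165
Average completion time = 165/7 = 23.5714

23.5714


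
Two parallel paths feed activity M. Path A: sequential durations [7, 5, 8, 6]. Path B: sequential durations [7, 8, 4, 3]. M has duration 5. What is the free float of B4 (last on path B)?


ES(B4) = sum of predecessors on chain B = 19
EF(B4) = ES + duration = 19 + 3 = 22
Successor of B4 is M. ES(M) = max(sum(A), sum(B)) = max(26, 22) = 26
Free float = ES(successor) - EF(current) = 26 - 22 = 4

4


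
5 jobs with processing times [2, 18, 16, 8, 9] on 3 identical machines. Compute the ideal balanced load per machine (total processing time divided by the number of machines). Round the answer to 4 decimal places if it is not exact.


Total processing time = 2 + 18 + 16 + 8 + 9 = 53
Number of machines = 3
Ideal balanced load = 53 / 3 = 17.6667

17.6667


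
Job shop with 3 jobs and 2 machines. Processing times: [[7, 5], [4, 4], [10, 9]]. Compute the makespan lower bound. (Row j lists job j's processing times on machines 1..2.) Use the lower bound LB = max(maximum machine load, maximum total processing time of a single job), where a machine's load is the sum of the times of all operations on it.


Machine loads:
  Machine 1: 7 + 4 + 10 = 21
  Machine 2: 5 + 4 + 9 = 18
Max machine load = 21
Job totals:
  Job 1: 12
  Job 2: 8
  Job 3: 19
Max job total = 19
Lower bound = max(21, 19) = 21

21


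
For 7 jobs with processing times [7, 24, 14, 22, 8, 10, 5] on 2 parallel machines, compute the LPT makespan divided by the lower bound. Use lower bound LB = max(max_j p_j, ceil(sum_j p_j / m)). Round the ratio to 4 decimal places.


LPT order: [24, 22, 14, 10, 8, 7, 5]
Machine loads after assignment: [47, 43]
LPT makespan = 47
Lower bound = max(max_job, ceil(total/2)) = max(24, 45) = 45
Ratio = 47 / 45 = 1.0444

1.0444


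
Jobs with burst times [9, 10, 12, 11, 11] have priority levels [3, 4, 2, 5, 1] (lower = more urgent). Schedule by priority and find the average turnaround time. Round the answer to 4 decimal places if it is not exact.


Sort by priority (ascending = highest first):
Order: [(1, 11), (2, 12), (3, 9), (4, 10), (5, 11)]
Completion times:
  Priority 1, burst=11, C=11
  Priority 2, burst=12, C=23
  Priority 3, burst=9, C=32
  Priority 4, burst=10, C=42
  Priority 5, burst=11, C=53
Average turnaround = 161/5 = 32.2

32.2


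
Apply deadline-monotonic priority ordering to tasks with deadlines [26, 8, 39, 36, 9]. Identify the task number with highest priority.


Sort tasks by relative deadline (ascending):
  Task 2: deadline = 8
  Task 5: deadline = 9
  Task 1: deadline = 26
  Task 4: deadline = 36
  Task 3: deadline = 39
Priority order (highest first): [2, 5, 1, 4, 3]
Highest priority task = 2

2


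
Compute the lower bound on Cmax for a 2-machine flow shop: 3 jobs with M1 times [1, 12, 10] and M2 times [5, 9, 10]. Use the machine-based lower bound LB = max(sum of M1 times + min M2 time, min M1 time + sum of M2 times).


LB1 = sum(M1 times) + min(M2 times) = 23 + 5 = 28
LB2 = min(M1 times) + sum(M2 times) = 1 + 24 = 25
Lower bound = max(LB1, LB2) = max(28, 25) = 28

28


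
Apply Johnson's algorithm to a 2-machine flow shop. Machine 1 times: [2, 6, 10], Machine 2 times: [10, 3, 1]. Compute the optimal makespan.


Apply Johnson's rule:
  Group 1 (a <= b): [(1, 2, 10)]
  Group 2 (a > b): [(2, 6, 3), (3, 10, 1)]
Optimal job order: [1, 2, 3]
Schedule:
  Job 1: M1 done at 2, M2 done at 12
  Job 2: M1 done at 8, M2 done at 15
  Job 3: M1 done at 18, M2 done at 19
Makespan = 19

19


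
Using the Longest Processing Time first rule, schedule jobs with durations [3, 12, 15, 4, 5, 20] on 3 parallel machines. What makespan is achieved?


Sort jobs in decreasing order (LPT): [20, 15, 12, 5, 4, 3]
Assign each job to the least loaded machine:
  Machine 1: jobs [20], load = 20
  Machine 2: jobs [15, 4], load = 19
  Machine 3: jobs [12, 5, 3], load = 20
Makespan = max load = 20

20


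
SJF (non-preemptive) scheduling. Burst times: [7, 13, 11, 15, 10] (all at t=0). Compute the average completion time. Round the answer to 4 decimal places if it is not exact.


SJF order (ascending): [7, 10, 11, 13, 15]
Completion times:
  Job 1: burst=7, C=7
  Job 2: burst=10, C=17
  Job 3: burst=11, C=28
  Job 4: burst=13, C=41
  Job 5: burst=15, C=56
Average completion = 149/5 = 29.8

29.8


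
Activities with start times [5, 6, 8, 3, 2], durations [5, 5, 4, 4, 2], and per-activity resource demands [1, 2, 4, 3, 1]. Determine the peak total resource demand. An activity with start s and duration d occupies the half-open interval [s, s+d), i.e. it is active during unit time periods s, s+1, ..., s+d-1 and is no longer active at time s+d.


Each activity i is active on [start_i, start_i + duration_i).
Compute total resource usage per time slot:
  t=0: active resources = [], total = 0
  t=1: active resources = [], total = 0
  t=2: active resources = [1], total = 1
  t=3: active resources = [3, 1], total = 4
  t=4: active resources = [3], total = 3
  t=5: active resources = [1, 3], total = 4
  t=6: active resources = [1, 2, 3], total = 6
  t=7: active resources = [1, 2], total = 3
  t=8: active resources = [1, 2, 4], total = 7
  t=9: active resources = [1, 2, 4], total = 7
  t=10: active resources = [2, 4], total = 6
  t=11: active resources = [4], total = 4
Peak resource demand = 7

7


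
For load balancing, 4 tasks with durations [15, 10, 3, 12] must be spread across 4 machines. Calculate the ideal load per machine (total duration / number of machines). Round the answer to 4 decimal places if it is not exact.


Total processing time = 15 + 10 + 3 + 12 = 40
Number of machines = 4
Ideal balanced load = 40 / 4 = 10.0

10.0


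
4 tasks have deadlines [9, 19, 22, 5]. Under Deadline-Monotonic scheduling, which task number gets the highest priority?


Sort tasks by relative deadline (ascending):
  Task 4: deadline = 5
  Task 1: deadline = 9
  Task 2: deadline = 19
  Task 3: deadline = 22
Priority order (highest first): [4, 1, 2, 3]
Highest priority task = 4

4


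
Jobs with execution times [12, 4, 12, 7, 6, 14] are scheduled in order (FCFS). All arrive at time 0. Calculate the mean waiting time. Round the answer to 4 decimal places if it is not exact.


FCFS order (as given): [12, 4, 12, 7, 6, 14]
Waiting times:
  Job 1: wait = 0
  Job 2: wait = 12
  Job 3: wait = 16
  Job 4: wait = 28
  Job 5: wait = 35
  Job 6: wait = 41
Sum of waiting times = 132
Average waiting time = 132/6 = 22.0

22.0


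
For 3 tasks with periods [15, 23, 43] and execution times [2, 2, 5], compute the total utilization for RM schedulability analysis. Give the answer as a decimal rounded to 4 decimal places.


Compute individual utilizations (exact fractions):
  Task 1: C/T = 2/15 (approx. 0.1333)
  Task 2: C/T = 2/23 (approx. 0.087)
  Task 3: C/T = 5/43 (approx. 0.1163)
Total utilization U = 2/15 + 2/23 + 5/43 = 4993/14835
Rounded to 4 decimal places: U = 0.3366
RM (Liu & Layland) bound for 3 tasks = 0.779763; compare with U = 4993/14835 (approx. 0.336569)
U <= bound, so schedulable by RM sufficient condition.

0.3366


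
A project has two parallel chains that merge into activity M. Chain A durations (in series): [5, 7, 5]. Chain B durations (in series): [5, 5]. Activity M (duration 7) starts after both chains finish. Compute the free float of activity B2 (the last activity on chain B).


ES(B2) = sum of predecessors on chain B = 5
EF(B2) = ES + duration = 5 + 5 = 10
Successor of B2 is M. ES(M) = max(sum(A), sum(B)) = max(17, 10) = 17
Free float = ES(successor) - EF(current) = 17 - 10 = 7

7


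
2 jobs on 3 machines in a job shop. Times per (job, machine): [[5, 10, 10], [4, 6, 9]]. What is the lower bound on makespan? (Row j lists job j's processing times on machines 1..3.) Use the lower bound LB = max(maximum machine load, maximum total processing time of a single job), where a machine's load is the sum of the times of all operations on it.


Machine loads:
  Machine 1: 5 + 4 = 9
  Machine 2: 10 + 6 = 16
  Machine 3: 10 + 9 = 19
Max machine load = 19
Job totals:
  Job 1: 25
  Job 2: 19
Max job total = 25
Lower bound = max(19, 25) = 25

25


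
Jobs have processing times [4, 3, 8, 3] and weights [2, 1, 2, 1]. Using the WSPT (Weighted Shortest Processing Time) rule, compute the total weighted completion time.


Compute p/w ratios and sort ascending (WSPT): [(4, 2), (3, 1), (3, 1), (8, 2)]
Compute weighted completion times:
  Job (p=4,w=2): C=4, w*C=2*4=8
  Job (p=3,w=1): C=7, w*C=1*7=7
  Job (p=3,w=1): C=10, w*C=1*10=10
  Job (p=8,w=2): C=18, w*C=2*18=36
Total weighted completion time = 61

61


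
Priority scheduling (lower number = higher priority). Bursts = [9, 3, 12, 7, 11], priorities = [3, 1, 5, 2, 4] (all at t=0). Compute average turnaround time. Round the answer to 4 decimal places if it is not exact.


Sort by priority (ascending = highest first):
Order: [(1, 3), (2, 7), (3, 9), (4, 11), (5, 12)]
Completion times:
  Priority 1, burst=3, C=3
  Priority 2, burst=7, C=10
  Priority 3, burst=9, C=19
  Priority 4, burst=11, C=30
  Priority 5, burst=12, C=42
Average turnaround = 104/5 = 20.8

20.8


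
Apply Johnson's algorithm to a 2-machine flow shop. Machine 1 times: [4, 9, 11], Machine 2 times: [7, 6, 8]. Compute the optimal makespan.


Apply Johnson's rule:
  Group 1 (a <= b): [(1, 4, 7)]
  Group 2 (a > b): [(3, 11, 8), (2, 9, 6)]
Optimal job order: [1, 3, 2]
Schedule:
  Job 1: M1 done at 4, M2 done at 11
  Job 3: M1 done at 15, M2 done at 23
  Job 2: M1 done at 24, M2 done at 30
Makespan = 30

30


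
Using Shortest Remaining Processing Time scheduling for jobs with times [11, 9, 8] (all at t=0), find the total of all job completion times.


Since all jobs arrive at t=0, SRPT equals SPT ordering.
SPT order: [8, 9, 11]
Completion times:
  Job 1: p=8, C=8
  Job 2: p=9, C=17
  Job 3: p=11, C=28
Total completion time = 8 + 17 + 28 = 53

53


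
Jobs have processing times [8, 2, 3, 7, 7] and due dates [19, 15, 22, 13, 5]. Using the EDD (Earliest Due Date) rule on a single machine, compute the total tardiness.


Sort by due date (EDD order): [(7, 5), (7, 13), (2, 15), (8, 19), (3, 22)]
Compute completion times and tardiness:
  Job 1: p=7, d=5, C=7, tardiness=max(0,7-5)=2
  Job 2: p=7, d=13, C=14, tardiness=max(0,14-13)=1
  Job 3: p=2, d=15, C=16, tardiness=max(0,16-15)=1
  Job 4: p=8, d=19, C=24, tardiness=max(0,24-19)=5
  Job 5: p=3, d=22, C=27, tardiness=max(0,27-22)=5
Total tardiness = 14

14


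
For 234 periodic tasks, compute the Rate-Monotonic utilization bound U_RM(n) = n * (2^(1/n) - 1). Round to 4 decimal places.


Compute 2^(1/234) = 1.0029665590
Subtract 1: 1.0029665590 - 1 = 0.0029665590
Multiply by n: 234 * 0.0029665590 = 0.6941748060
Round to 4 dp: 0.6942

0.6942


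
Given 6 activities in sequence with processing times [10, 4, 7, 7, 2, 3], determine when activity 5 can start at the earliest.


Activity 5 starts after activities 1 through 4 complete.
Predecessor durations: [10, 4, 7, 7]
ES = 10 + 4 + 7 + 7 = 28

28


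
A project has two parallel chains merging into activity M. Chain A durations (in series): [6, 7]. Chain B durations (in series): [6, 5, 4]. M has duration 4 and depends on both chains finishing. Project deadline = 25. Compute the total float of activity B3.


Forward pass: ES(B3) = sum of predecessors on chain B = 11
EF = ES + duration = 11 + 4 = 15
Backward pass: LF(M) = deadline = 25; LS(M) = 25 - 4 = 21
LF(B3) = LS(M) - sum(successors on chain B) = 21 - 0 = 21
LS = LF - duration = 21 - 4 = 17
Total float = LS - ES = 17 - 11 = 6

6


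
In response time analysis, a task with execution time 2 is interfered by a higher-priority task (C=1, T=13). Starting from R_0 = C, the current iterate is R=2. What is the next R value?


R_next = C + ceil(R_prev / T_hp) * C_hp
ceil(2 / 13) = ceil(0.1538) = 1
Interference = 1 * 1 = 1
R_next = 2 + 1 = 3

3


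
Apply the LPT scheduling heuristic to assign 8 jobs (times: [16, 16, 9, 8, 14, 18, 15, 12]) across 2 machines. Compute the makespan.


Sort jobs in decreasing order (LPT): [18, 16, 16, 15, 14, 12, 9, 8]
Assign each job to the least loaded machine:
  Machine 1: jobs [18, 15, 12, 9], load = 54
  Machine 2: jobs [16, 16, 14, 8], load = 54
Makespan = max load = 54

54


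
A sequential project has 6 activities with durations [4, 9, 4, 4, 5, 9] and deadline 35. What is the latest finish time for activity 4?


LF(activity 4) = deadline - sum of successor durations
Successors: activities 5 through 6 with durations [5, 9]
Sum of successor durations = 14
LF = 35 - 14 = 21

21


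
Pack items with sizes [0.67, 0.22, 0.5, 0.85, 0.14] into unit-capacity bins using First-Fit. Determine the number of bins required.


Place items sequentially using First-Fit:
  Item 0.67 -> new Bin 1
  Item 0.22 -> Bin 1 (now 0.89)
  Item 0.5 -> new Bin 2
  Item 0.85 -> new Bin 3
  Item 0.14 -> Bin 2 (now 0.64)
Total bins used = 3

3


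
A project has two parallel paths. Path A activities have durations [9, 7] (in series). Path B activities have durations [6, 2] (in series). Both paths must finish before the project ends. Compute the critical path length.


Path A total = 9 + 7 = 16
Path B total = 6 + 2 = 8
Critical path = longest path = max(16, 8) = 16

16


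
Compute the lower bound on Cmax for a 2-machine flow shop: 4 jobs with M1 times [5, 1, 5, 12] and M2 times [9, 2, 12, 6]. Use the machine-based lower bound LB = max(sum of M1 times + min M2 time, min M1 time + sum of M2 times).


LB1 = sum(M1 times) + min(M2 times) = 23 + 2 = 25
LB2 = min(M1 times) + sum(M2 times) = 1 + 29 = 30
Lower bound = max(LB1, LB2) = max(25, 30) = 30

30


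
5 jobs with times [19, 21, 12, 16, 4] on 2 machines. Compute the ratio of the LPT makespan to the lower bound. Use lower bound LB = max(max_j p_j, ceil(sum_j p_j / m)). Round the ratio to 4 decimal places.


LPT order: [21, 19, 16, 12, 4]
Machine loads after assignment: [37, 35]
LPT makespan = 37
Lower bound = max(max_job, ceil(total/2)) = max(21, 36) = 36
Ratio = 37 / 36 = 1.0278

1.0278


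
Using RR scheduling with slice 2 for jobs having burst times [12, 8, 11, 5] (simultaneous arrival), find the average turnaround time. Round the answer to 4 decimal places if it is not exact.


Time quantum = 2
Execution trace:
  J1 runs 2 units, time = 2
  J2 runs 2 units, time = 4
  J3 runs 2 units, time = 6
  J4 runs 2 units, time = 8
  J1 runs 2 units, time = 10
  J2 runs 2 units, time = 12
  J3 runs 2 units, time = 14
  J4 runs 2 units, time = 16
  J1 runs 2 units, time = 18
  J2 runs 2 units, time = 20
  J3 runs 2 units, time = 22
  J4 runs 1 units, time = 23
  J1 runs 2 units, time = 25
  J2 runs 2 units, time = 27
  J3 runs 2 units, time = 29
  J1 runs 2 units, time = 31
  J3 runs 2 units, time = 33
  J1 runs 2 units, time = 35
  J3 runs 1 units, time = 36
Finish times: [35, 27, 36, 23]
Average turnaround = 121/4 = 30.25

30.25


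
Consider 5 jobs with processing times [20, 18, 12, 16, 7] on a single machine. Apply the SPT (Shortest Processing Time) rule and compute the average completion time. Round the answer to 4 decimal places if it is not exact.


Sort jobs by processing time (SPT order): [7, 12, 16, 18, 20]
Compute completion times sequentially:
  Job 1: processing = 7, completes at 7
  Job 2: processing = 12, completes at 19
  Job 3: processing = 16, completes at 35
  Job 4: processing = 18, completes at 53
  Job 5: processing = 20, completes at 73
Sum of completion times = 187
Average completion time = 187/5 = 37.4

37.4


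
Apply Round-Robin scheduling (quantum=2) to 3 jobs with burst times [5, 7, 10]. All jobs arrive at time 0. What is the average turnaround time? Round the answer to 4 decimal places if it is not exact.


Time quantum = 2
Execution trace:
  J1 runs 2 units, time = 2
  J2 runs 2 units, time = 4
  J3 runs 2 units, time = 6
  J1 runs 2 units, time = 8
  J2 runs 2 units, time = 10
  J3 runs 2 units, time = 12
  J1 runs 1 units, time = 13
  J2 runs 2 units, time = 15
  J3 runs 2 units, time = 17
  J2 runs 1 units, time = 18
  J3 runs 2 units, time = 20
  J3 runs 2 units, time = 22
Finish times: [13, 18, 22]
Average turnaround = 53/3 = 17.6667

17.6667


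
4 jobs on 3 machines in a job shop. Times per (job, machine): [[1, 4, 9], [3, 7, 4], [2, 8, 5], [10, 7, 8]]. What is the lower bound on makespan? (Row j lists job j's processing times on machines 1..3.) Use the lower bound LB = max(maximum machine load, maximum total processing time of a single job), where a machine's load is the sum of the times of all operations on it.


Machine loads:
  Machine 1: 1 + 3 + 2 + 10 = 16
  Machine 2: 4 + 7 + 8 + 7 = 26
  Machine 3: 9 + 4 + 5 + 8 = 26
Max machine load = 26
Job totals:
  Job 1: 14
  Job 2: 14
  Job 3: 15
  Job 4: 25
Max job total = 25
Lower bound = max(26, 25) = 26

26


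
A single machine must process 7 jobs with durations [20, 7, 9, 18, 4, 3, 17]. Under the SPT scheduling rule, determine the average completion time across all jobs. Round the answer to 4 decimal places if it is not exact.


Sort jobs by processing time (SPT order): [3, 4, 7, 9, 17, 18, 20]
Compute completion times sequentially:
  Job 1: processing = 3, completes at 3
  Job 2: processing = 4, completes at 7
  Job 3: processing = 7, completes at 14
  Job 4: processing = 9, completes at 23
  Job 5: processing = 17, completes at 40
  Job 6: processing = 18, completes at 58
  Job 7: processing = 20, completes at 78
Sum of completion times = 223
Average completion time = 223/7 = 31.8571

31.8571


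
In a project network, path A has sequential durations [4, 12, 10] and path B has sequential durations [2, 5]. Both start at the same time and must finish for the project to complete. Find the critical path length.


Path A total = 4 + 12 + 10 = 26
Path B total = 2 + 5 = 7
Critical path = longest path = max(26, 7) = 26

26


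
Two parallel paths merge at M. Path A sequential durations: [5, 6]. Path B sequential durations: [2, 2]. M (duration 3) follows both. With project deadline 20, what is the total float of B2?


Forward pass: ES(B2) = sum of predecessors on chain B = 2
EF = ES + duration = 2 + 2 = 4
Backward pass: LF(M) = deadline = 20; LS(M) = 20 - 3 = 17
LF(B2) = LS(M) - sum(successors on chain B) = 17 - 0 = 17
LS = LF - duration = 17 - 2 = 15
Total float = LS - ES = 15 - 2 = 13

13


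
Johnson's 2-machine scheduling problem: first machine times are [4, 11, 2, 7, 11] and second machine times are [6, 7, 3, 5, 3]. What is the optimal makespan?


Apply Johnson's rule:
  Group 1 (a <= b): [(3, 2, 3), (1, 4, 6)]
  Group 2 (a > b): [(2, 11, 7), (4, 7, 5), (5, 11, 3)]
Optimal job order: [3, 1, 2, 4, 5]
Schedule:
  Job 3: M1 done at 2, M2 done at 5
  Job 1: M1 done at 6, M2 done at 12
  Job 2: M1 done at 17, M2 done at 24
  Job 4: M1 done at 24, M2 done at 29
  Job 5: M1 done at 35, M2 done at 38
Makespan = 38

38


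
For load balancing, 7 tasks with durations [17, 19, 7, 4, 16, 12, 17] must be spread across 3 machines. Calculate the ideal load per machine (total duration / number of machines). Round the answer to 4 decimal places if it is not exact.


Total processing time = 17 + 19 + 7 + 4 + 16 + 12 + 17 = 92
Number of machines = 3
Ideal balanced load = 92 / 3 = 30.6667

30.6667


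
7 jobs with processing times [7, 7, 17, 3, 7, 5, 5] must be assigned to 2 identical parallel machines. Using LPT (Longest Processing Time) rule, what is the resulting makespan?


Sort jobs in decreasing order (LPT): [17, 7, 7, 7, 5, 5, 3]
Assign each job to the least loaded machine:
  Machine 1: jobs [17, 5, 3], load = 25
  Machine 2: jobs [7, 7, 7, 5], load = 26
Makespan = max load = 26

26


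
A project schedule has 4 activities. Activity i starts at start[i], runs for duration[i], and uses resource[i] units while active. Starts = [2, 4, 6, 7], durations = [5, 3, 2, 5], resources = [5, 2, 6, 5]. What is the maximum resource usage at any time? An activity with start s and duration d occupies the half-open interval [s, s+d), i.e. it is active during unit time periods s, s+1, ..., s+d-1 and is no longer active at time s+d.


Each activity i is active on [start_i, start_i + duration_i).
Compute total resource usage per time slot:
  t=0: active resources = [], total = 0
  t=1: active resources = [], total = 0
  t=2: active resources = [5], total = 5
  t=3: active resources = [5], total = 5
  t=4: active resources = [5, 2], total = 7
  t=5: active resources = [5, 2], total = 7
  t=6: active resources = [5, 2, 6], total = 13
  t=7: active resources = [6, 5], total = 11
  t=8: active resources = [5], total = 5
  t=9: active resources = [5], total = 5
  t=10: active resources = [5], total = 5
  t=11: active resources = [5], total = 5
Peak resource demand = 13

13


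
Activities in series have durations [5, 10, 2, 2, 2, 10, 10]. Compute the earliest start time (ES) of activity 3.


Activity 3 starts after activities 1 through 2 complete.
Predecessor durations: [5, 10]
ES = 5 + 10 = 15

15


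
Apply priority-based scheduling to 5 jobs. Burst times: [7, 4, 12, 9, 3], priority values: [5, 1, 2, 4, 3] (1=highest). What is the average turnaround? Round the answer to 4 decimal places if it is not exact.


Sort by priority (ascending = highest first):
Order: [(1, 4), (2, 12), (3, 3), (4, 9), (5, 7)]
Completion times:
  Priority 1, burst=4, C=4
  Priority 2, burst=12, C=16
  Priority 3, burst=3, C=19
  Priority 4, burst=9, C=28
  Priority 5, burst=7, C=35
Average turnaround = 102/5 = 20.4

20.4


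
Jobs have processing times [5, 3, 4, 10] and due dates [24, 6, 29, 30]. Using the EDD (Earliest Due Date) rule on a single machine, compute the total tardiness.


Sort by due date (EDD order): [(3, 6), (5, 24), (4, 29), (10, 30)]
Compute completion times and tardiness:
  Job 1: p=3, d=6, C=3, tardiness=max(0,3-6)=0
  Job 2: p=5, d=24, C=8, tardiness=max(0,8-24)=0
  Job 3: p=4, d=29, C=12, tardiness=max(0,12-29)=0
  Job 4: p=10, d=30, C=22, tardiness=max(0,22-30)=0
Total tardiness = 0

0
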